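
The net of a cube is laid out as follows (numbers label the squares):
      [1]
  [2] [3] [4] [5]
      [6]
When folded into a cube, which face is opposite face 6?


Net: cross layout. Take square 3 as the base (bottom).
Fold the four squares in the horizontal row up around 3: 2 -> left, 4 -> right, 5 wraps to the top.
Fold 1 and 6 up from 3: 1 -> back, 6 -> front.
Opposite pairs are therefore: (1, 6), (2, 4), (3, 5).
Face 6 is opposite face 1.
face 1


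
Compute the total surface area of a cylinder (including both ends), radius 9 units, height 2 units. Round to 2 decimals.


Shape: closed cylinder
Radius r = 9 units, Height h = 2 units
Formula: SA = 2*pi*r^2 + 2*pi*r*h = 2*pi*r*(r + h)
r + h = 11
2 * r * (r + h) = 2 * 9 * 11 = 198
SA = 198 * pi
SA = 622.04
622.04 units^2


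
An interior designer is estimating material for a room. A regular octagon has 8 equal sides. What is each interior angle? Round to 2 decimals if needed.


Shape: regular octagon (8 sides)
Formula: interior angle = (n - 2) * 180 / n
(n - 2) = 6
(n - 2) * 180 = 1080
angle = 1080 / 8
angle = 135
135 degrees


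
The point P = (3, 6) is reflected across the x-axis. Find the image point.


Transformation: reflection
Original point: (3, 6)
Rule for reflection over the x-axis: (x, y) -> (x, -y)
Apply: (3, 6) -> (3, -6)
(3, -6)


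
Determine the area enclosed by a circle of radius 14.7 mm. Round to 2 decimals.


Shape: circle
Radius r = 14.7 mm
Formula: A = pi * r^2
r^2 = 14.7^2 = 216.09
A = pi * 216.09
A = 678.87
678.87 mm^2


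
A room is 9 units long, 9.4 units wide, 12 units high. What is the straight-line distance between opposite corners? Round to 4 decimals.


Shape: rectangular box (space diagonal)
l = 9 units, w = 9.4 units, h = 12 units
Visualize: the diagonal of the base, then a right triangle with that diagonal and the height.
Formula: d = sqrt(l^2 + w^2 + h^2)
l^2 + w^2 + h^2 = 81 + 88.36 + 144 = 313.36
d = sqrt(313.36)
d = 17.702
17.702 units


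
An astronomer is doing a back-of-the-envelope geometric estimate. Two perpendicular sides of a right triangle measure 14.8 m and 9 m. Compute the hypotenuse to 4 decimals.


Shape: right triangle
Legs a = 14.8 m, b = 9 m
Formula: c = sqrt(a^2 + b^2)
a^2 = 219.04, b^2 = 81
a^2 + b^2 = 300.04
c = sqrt(300.04)
c = 17.3217
17.3217 m


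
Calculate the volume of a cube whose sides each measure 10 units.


Shape: cube
Side s = 10 units
Formula: V = s^3
V = 10 * 10 * 10
V = 100 * 10
V = 1000
1000 units^3


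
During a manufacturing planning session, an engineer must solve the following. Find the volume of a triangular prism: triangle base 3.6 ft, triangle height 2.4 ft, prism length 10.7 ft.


Shape: triangular prism
Triangle base = 3.6 ft, triangle height = 2.4 ft, prism length L = 10.7 ft
Formula: V = (1/2 * b * h_tri) * L
Cross-section area = 0.5 * 3.6 * 2.4 = 4.32
V = 4.32 * 10.7
V = 46.224
46.224 ft^3


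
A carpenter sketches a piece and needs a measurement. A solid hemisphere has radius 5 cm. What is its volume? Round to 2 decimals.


Shape: hemisphere (half of a sphere)
Radius r = 5 cm
Formula: V = (1/2) * (4/3) * pi * r^3 = (2/3) * pi * r^3
r^3 = 125
(2/3) * 125 = 83.333333
V = 83.333333 * pi
V = 261.8
261.8 cm^3


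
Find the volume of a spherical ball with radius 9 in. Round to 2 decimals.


Shape: sphere
Radius r = 9 in
Formula: V = (4/3) * pi * r^3
r^3 = 729
(4/3) * 729 = 972
V = 972 * pi
V = 3053.63
3053.63 in^3


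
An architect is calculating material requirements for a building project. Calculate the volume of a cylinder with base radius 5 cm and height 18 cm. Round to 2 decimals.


Shape: cylinder
Radius r = 5 cm, Height h = 18 cm
Formula: V = pi * r^2 * h
r^2 = 25
V = pi * 25 * 18
V = 450 * pi
V = 1413.72
1413.72 cm^3


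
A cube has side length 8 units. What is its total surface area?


Shape: cube
Side s = 8 units
A cube has 6 square faces.
Formula: SA = 6 * s^2
s^2 = 64
SA = 6 * 64
SA = 384
384 units^2


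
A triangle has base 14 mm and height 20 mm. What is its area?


Shape: triangle
Base b = 14 mm, Height h = 20 mm
Formula: A = (1/2) * b * h
A = 0.5 * 14 * 20
A = 0.5 * 280
A = 140
140 mm^2


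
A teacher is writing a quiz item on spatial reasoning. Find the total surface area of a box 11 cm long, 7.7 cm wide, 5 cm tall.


Shape: rectangular prism
l = 11 cm, w = 7.7 cm, h = 5 cm
Formula: SA = 2(lw + lh + wh)
lw = 84.7, lh = 55, wh = 38.5
lw + lh + wh = 178.2
SA = 2 * 178.2
SA = 356.4
356.4 cm^2


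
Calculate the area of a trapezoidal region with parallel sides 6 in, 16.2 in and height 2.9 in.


Shape: trapezoid
Parallel sides a = 6 in, b = 16.2 in; Height h = 2.9 in
Formula: A = (a + b) * h / 2
a + b = 6 + 16.2 = 22.2
A = 22.2 * 2.9 / 2
A = 64.38 / 2
A = 32.19
32.19 in^2


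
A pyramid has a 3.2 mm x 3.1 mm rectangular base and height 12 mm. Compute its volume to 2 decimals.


Shape: rectangular pyramid
Base: 3.2 mm x 3.1 mm, Height h = 12 mm
Formula: V = (1/3) * base_area * h
base_area = 3.2 * 3.1 = 9.92
base_area * h = 9.92 * 12 = 119.04
V = 119.04 / 3
V = 39.68
39.68 mm^3


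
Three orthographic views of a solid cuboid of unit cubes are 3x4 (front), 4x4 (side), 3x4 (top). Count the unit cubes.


Orthographic views of a solid rectangular block:
Front view 3 x 4 -> length = 3, height = 4
Side view 4 x 4 -> width = 4, height = 4 (consistent)
Top view 3 x 4 -> confirms length = 3, width = 4
The block is 3 x 4 x 4.
Total unit cubes = 3 * 4 * 4 = 48
48 unit cubes


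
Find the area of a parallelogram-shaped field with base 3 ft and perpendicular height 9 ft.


Shape: parallelogram
Base b = 3 ft, Height h = 9 ft
Formula: A = b * h
A = 3 * 9
A = 27
27 ft^2


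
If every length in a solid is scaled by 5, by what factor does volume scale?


Linear scale factor k = 5
Rule: under a linear scaling by k, volumes scale by k^3.
k^3 = 5 * 5 * 5
k^3 = 25 * 5
k^3 = 125
Volume scales by a factor of 125.
125 (dimensionless)


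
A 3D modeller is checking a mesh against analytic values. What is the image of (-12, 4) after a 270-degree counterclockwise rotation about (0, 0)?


Transformation: rotation about the origin
Original point: (-12, 4)
Rule for 270 deg counterclockwise: (x, y) -> (y, -x)
Apply: (-12, 4) -> (4, 12)
(4, 12)


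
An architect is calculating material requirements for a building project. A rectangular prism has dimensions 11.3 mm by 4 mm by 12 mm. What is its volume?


Shape: rectangular prism
l = 11.3 mm, w = 4 mm, h = 12 mm
Formula: V = l * w * h
V = 11.3 * 4 * 12
V = 45.2 * 12
V = 542.4
542.4 mm^3


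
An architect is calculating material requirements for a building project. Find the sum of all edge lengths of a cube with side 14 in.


Shape: cube
Side s = 14 in
A cube has 12 edges, all equal.
Formula: total edge length = 12 * s
Total = 12 * 14
Total = 168
168 in


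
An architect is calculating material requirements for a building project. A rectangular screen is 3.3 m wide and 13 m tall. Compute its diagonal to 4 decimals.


Shape: rectangle (diagonal via Pythagoras)
Sides: 3.3 m and 13 m
Formula: d = sqrt(l^2 + w^2)
l^2 = 10.89, w^2 = 169
l^2 + w^2 = 179.89
d = sqrt(179.89)
d = 13.4123
13.4123 m


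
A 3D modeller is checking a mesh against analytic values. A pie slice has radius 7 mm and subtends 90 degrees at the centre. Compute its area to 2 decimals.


Shape: circular sector
Radius r = 7 mm, Angle = 90 degrees
Formula: A = (angle/360) * pi * r^2
r^2 = 49
Fraction of circle = 90/360
A = (90/360) * pi * 49
A = 12.25 * pi
A = 38.48
38.48 mm^2


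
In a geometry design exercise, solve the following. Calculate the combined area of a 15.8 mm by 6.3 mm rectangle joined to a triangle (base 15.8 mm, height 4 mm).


Composite shape: rectangle + triangle
Rectangle area = 15.8 * 6.3 = 99.54
Triangle area = 0.5 * 15.8 * 4 = 31.6
Total = 99.54 + 31.6
Total = 131.14
131.14 mm^2


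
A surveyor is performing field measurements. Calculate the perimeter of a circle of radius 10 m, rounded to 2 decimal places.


Shape: circle
Radius r = 10 m
Formula: C = 2 * pi * r
C = 2 * pi * 10
C = 20 * pi
C = 62.83
62.83 m


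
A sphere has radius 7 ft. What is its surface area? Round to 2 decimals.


Shape: sphere
Radius r = 7 ft
Formula: SA = 4 * pi * r^2
r^2 = 49
SA = 4 * pi * 49
SA = 196 * pi
SA = 615.75
615.75 ft^2


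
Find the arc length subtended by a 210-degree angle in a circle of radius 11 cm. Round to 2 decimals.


Shape: circular arc
Radius r = 11 cm, Angle = 210 degrees
Formula: L = (angle/360) * 2 * pi * r
2 * pi * r = 22 * pi
L = (210/360) * 22 * pi
L = 12.833333 * pi
L = 40.32
40.32 cm


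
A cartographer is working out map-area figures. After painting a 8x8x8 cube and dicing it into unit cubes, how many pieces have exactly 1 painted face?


Large cube: 8 x 8 x 8, cut into unit cubes.
n = 8, so n - 2 = 6
Cubes with 1 painted face lie in the interior of each face.
A cube has 6 faces; each contributes (n - 2)^2 = 36 such cubes.
Count = 6 * 36 = 216
216 unit cubes


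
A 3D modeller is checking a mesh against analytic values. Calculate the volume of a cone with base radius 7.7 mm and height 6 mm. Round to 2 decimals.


Shape: cone
Radius r = 7.7 mm, Height h = 6 mm
Formula: V = (1/3) * pi * r^2 * h
r^2 = 59.29
pi * r^2 * h = pi * 59.29 * 6 = 355.74 * pi
V = 355.74 * pi / 3
V = 372.53
372.53 mm^3


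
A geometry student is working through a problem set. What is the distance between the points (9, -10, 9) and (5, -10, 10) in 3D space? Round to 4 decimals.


3D distance between two points
P1 = (9, -10, 9), P2 = (5, -10, 10)
Formula: d = sqrt((x2-x1)^2 + (y2-y1)^2 + (z2-z1)^2)
dx = 5 - 9 = -4
dy = -10 - -10 = 0
dz = 10 - 9 = 1
dx^2 + dy^2 + dz^2 = 16 + 0 + 1 = 17
d = sqrt(17)
d = 4.1231
4.1231 units


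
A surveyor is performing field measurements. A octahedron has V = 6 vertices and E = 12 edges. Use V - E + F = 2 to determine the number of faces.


Polyhedron: octahedron
Euler's formula for convex polyhedra: V - E + F = 2
Given: V = 6 vertices and E = 12 edges
Solve for F:
F = 2 + E - V = 2 + 12 - 6 = 8
8 faces


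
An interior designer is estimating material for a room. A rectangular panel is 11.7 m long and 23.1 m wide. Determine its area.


Shape: rectangle
Length l = 11.7 m, Width w = 23.1 m
Formula: A = l * w
A = 11.7 * 23.1
A = 270.27
270.27 m^2


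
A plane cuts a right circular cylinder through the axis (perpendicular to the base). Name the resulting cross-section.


Solid: right circular cylinder
Cutting plane: through the axis (perpendicular to the base)
Visualize the intersection of the plane with the solid's surface.
The boundary of the cut region is a rectangle.
rectangle


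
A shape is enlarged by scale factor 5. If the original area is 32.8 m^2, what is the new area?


Linear scale factor k = 5
Original area = 32.8 m^2
Rule: under a linear scaling by k, areas scale by k^2.
k^2 = 5^2 = 25
New area = 32.8 * 25
New area = 820
820 m^2


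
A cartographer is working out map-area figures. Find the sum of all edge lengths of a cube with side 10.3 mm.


Shape: cube
Side s = 10.3 mm
A cube has 12 edges, all equal.
Formula: total edge length = 12 * s
Total = 12 * 10.3
Total = 123.6
123.6 mm


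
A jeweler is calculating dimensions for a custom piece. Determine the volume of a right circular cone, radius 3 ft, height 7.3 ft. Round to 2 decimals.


Shape: cone
Radius r = 3 ft, Height h = 7.3 ft
Formula: V = (1/3) * pi * r^2 * h
r^2 = 9
pi * r^2 * h = pi * 9 * 7.3 = 65.7 * pi
V = 65.7 * pi / 3
V = 68.8
68.8 ft^3


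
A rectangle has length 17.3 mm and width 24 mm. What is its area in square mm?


Shape: rectangle
Length l = 17.3 mm, Width w = 24 mm
Formula: A = l * w
A = 17.3 * 24
A = 415.2
415.2 mm^2


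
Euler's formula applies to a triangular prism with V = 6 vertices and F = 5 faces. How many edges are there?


Polyhedron: triangular prism
Euler's formula for convex polyhedra: V - E + F = 2
Given: V = 6 vertices and F = 5 faces
Solve for E:
E = V + F - 2 = 6 + 5 - 2 = 9
9 edges


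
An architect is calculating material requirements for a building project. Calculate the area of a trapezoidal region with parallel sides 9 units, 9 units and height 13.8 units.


Shape: trapezoid
Parallel sides a = 9 units, b = 9 units; Height h = 13.8 units
Formula: A = (a + b) * h / 2
a + b = 9 + 9 = 18
A = 18 * 13.8 / 2
A = 248.4 / 2
A = 124.2
124.2 units^2


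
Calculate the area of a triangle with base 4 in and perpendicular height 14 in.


Shape: triangle
Base b = 4 in, Height h = 14 in
Formula: A = (1/2) * b * h
A = 0.5 * 4 * 14
A = 0.5 * 56
A = 28
28 in^2


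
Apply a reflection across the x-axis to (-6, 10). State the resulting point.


Transformation: reflection
Original point: (-6, 10)
Rule for reflection over the x-axis: (x, y) -> (x, -y)
Apply: (-6, 10) -> (-6, -10)
(-6, -10)


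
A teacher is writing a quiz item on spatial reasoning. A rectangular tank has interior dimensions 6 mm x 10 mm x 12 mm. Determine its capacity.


Shape: rectangular prism
l = 6 mm, w = 10 mm, h = 12 mm
Formula: V = l * w * h
V = 6 * 10 * 12
V = 60 * 12
V = 720
720 mm^3


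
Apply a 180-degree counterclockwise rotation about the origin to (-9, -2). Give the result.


Transformation: rotation about the origin
Original point: (-9, -2)
Rule for 180 deg: (x, y) -> (-x, -y)
Apply: (-9, -2) -> (9, 2)
(9, 2)


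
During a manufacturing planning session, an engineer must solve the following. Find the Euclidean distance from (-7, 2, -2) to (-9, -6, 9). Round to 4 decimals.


3D distance between two points
P1 = (-7, 2, -2), P2 = (-9, -6, 9)
Formula: d = sqrt((x2-x1)^2 + (y2-y1)^2 + (z2-z1)^2)
dx = -9 - -7 = -2
dy = -6 - 2 = -8
dz = 9 - -2 = 11
dx^2 + dy^2 + dz^2 = 4 + 64 + 121 = 189
d = sqrt(189)
d = 13.7477
13.7477 units


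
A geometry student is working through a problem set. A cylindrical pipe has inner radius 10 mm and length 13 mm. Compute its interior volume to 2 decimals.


Shape: cylinder
Radius r = 10 mm, Height h = 13 mm
Formula: V = pi * r^2 * h
r^2 = 100
V = pi * 100 * 13
V = 1300 * pi
V = 4084.07
4084.07 mm^3


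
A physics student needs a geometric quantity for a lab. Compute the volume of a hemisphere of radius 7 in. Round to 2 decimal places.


Shape: hemisphere (half of a sphere)
Radius r = 7 in
Formula: V = (1/2) * (4/3) * pi * r^3 = (2/3) * pi * r^3
r^3 = 343
(2/3) * 343 = 228.666667
V = 228.666667 * pi
V = 718.38
718.38 in^3


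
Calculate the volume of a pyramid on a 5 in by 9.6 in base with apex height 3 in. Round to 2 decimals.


Shape: rectangular pyramid
Base: 5 in x 9.6 in, Height h = 3 in
Formula: V = (1/3) * base_area * h
base_area = 5 * 9.6 = 48
base_area * h = 48 * 3 = 144
V = 144 / 3
V = 48
48 in^3


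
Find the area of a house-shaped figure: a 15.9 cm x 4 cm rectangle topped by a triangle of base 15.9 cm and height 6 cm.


Composite shape: rectangle + triangle
Rectangle area = 15.9 * 4 = 63.6
Triangle area = 0.5 * 15.9 * 6 = 47.7
Total = 63.6 + 47.7
Total = 111.3
111.3 cm^2


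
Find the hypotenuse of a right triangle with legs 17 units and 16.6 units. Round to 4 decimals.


Shape: right triangle
Legs a = 17 units, b = 16.6 units
Formula: c = sqrt(a^2 + b^2)
a^2 = 289, b^2 = 275.56
a^2 + b^2 = 564.56
c = sqrt(564.56)
c = 23.7605
23.7605 units


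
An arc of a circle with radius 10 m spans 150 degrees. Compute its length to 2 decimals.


Shape: circular arc
Radius r = 10 m, Angle = 150 degrees
Formula: L = (angle/360) * 2 * pi * r
2 * pi * r = 20 * pi
L = (150/360) * 20 * pi
L = 8.333333 * pi
L = 26.18
26.18 m


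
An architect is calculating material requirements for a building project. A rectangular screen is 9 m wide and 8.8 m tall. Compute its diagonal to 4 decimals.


Shape: rectangle (diagonal via Pythagoras)
Sides: 9 m and 8.8 m
Formula: d = sqrt(l^2 + w^2)
l^2 = 81, w^2 = 77.44
l^2 + w^2 = 158.44
d = sqrt(158.44)
d = 12.5873
12.5873 m


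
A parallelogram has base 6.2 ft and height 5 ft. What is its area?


Shape: parallelogram
Base b = 6.2 ft, Height h = 5 ft
Formula: A = b * h
A = 6.2 * 5
A = 31
31 ft^2


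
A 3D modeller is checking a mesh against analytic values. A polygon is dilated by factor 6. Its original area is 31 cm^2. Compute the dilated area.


Linear scale factor k = 6
Original area = 31 cm^2
Rule: under a linear scaling by k, areas scale by k^2.
k^2 = 6^2 = 36
New area = 31 * 36
New area = 1116
1116 cm^2


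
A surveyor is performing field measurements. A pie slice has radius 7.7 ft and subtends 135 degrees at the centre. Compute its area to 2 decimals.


Shape: circular sector
Radius r = 7.7 ft, Angle = 135 degrees
Formula: A = (angle/360) * pi * r^2
r^2 = 59.29
Fraction of circle = 135/360
A = (135/360) * pi * 59.29
A = 22.23375 * pi
A = 69.85
69.85 ft^2


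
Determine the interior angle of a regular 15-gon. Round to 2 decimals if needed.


Shape: regular pentadecagon (15 sides)
Formula: interior angle = (n - 2) * 180 / n
(n - 2) = 13
(n - 2) * 180 = 2340
angle = 2340 / 15
angle = 156
156 degrees


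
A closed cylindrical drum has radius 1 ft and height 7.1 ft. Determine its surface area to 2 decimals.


Shape: closed cylinder
Radius r = 1 ft, Height h = 7.1 ft
Formula: SA = 2*pi*r^2 + 2*pi*r*h = 2*pi*r*(r + h)
r + h = 8.1
2 * r * (r + h) = 2 * 1 * 8.1 = 16.2
SA = 16.2 * pi
SA = 50.89
50.89 ft^2


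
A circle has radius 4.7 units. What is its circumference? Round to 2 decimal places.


Shape: circle
Radius r = 4.7 units
Formula: C = 2 * pi * r
C = 2 * pi * 4.7
C = 9.4 * pi
C = 29.53
29.53 units


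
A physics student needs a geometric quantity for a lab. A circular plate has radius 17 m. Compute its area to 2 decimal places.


Shape: circle
Radius r = 17 m
Formula: A = pi * r^2
r^2 = 17^2 = 289
A = pi * 289
A = 907.92
907.92 m^2


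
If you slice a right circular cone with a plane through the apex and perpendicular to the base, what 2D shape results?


Solid: right circular cone
Cutting plane: through the apex and perpendicular to the base
Visualize the intersection of the plane with the solid's surface.
The boundary of the cut region is a isosceles triangle.
isosceles triangle


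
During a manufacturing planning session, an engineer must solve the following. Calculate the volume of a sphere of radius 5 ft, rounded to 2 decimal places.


Shape: sphere
Radius r = 5 ft
Formula: V = (4/3) * pi * r^3
r^3 = 125
(4/3) * 125 = 166.666667
V = 166.666667 * pi
V = 523.6
523.6 ft^3


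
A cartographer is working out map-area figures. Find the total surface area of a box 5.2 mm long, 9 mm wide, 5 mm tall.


Shape: rectangular prism
l = 5.2 mm, w = 9 mm, h = 5 mm
Formula: SA = 2(lw + lh + wh)
lw = 46.8, lh = 26, wh = 45
lw + lh + wh = 117.8
SA = 2 * 117.8
SA = 235.6
235.6 mm^2


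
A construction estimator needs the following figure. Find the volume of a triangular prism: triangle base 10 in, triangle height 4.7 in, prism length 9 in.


Shape: triangular prism
Triangle base = 10 in, triangle height = 4.7 in, prism length L = 9 in
Formula: V = (1/2 * b * h_tri) * L
Cross-section area = 0.5 * 10 * 4.7 = 23.5
V = 23.5 * 9
V = 211.5
211.5 in^3


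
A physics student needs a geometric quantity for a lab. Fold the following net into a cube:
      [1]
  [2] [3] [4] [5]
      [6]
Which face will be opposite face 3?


Net: cross layout. Take square 3 as the base (bottom).
Fold the four squares in the horizontal row up around 3: 2 -> left, 4 -> right, 5 wraps to the top.
Fold 1 and 6 up from 3: 1 -> back, 6 -> front.
Opposite pairs are therefore: (1, 6), (2, 4), (3, 5).
Face 3 is opposite face 5.
face 5


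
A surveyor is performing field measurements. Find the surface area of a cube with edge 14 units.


Shape: cube
Side s = 14 units
A cube has 6 square faces.
Formula: SA = 6 * s^2
s^2 = 196
SA = 6 * 196
SA = 1176
1176 units^2


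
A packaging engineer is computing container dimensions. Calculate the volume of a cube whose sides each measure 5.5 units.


Shape: cube
Side s = 5.5 units
Formula: V = s^3
V = 5.5 * 5.5 * 5.5
V = 30.25 * 5.5
V = 166.375
166.375 units^3


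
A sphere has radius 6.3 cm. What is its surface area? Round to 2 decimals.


Shape: sphere
Radius r = 6.3 cm
Formula: SA = 4 * pi * r^2
r^2 = 39.69
SA = 4 * pi * 39.69
SA = 158.76 * pi
SA = 498.76
498.76 cm^2


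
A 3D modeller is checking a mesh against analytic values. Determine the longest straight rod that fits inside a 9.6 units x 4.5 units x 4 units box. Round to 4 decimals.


Shape: rectangular box (space diagonal)
l = 9.6 units, w = 4.5 units, h = 4 units
Visualize: the diagonal of the base, then a right triangle with that diagonal and the height.
Formula: d = sqrt(l^2 + w^2 + h^2)
l^2 + w^2 + h^2 = 92.16 + 20.25 + 16 = 128.41
d = sqrt(128.41)
d = 11.3318
11.3318 units


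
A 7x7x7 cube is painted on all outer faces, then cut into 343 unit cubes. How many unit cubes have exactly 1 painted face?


Large cube: 7 x 7 x 7, cut into unit cubes.
n = 7, so n - 2 = 5
Cubes with 1 painted face lie in the interior of each face.
A cube has 6 faces; each contributes (n - 2)^2 = 25 such cubes.
Count = 6 * 25 = 150
150 unit cubes


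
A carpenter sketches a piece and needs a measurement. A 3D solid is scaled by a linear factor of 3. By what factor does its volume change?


Linear scale factor k = 3
Rule: under a linear scaling by k, volumes scale by k^3.
k^3 = 3 * 3 * 3
k^3 = 9 * 3
k^3 = 27
Volume scales by a factor of 27.
27 (dimensionless)


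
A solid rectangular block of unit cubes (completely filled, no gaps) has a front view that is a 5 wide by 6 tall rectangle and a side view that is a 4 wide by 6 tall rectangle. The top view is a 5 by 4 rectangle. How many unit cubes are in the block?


Orthographic views of a solid rectangular block:
Front view 5 x 6 -> length = 5, height = 6
Side view 4 x 6 -> width = 4, height = 6 (consistent)
Top view 5 x 4 -> confirms length = 5, width = 4
The block is 5 x 4 x 6.
Total unit cubes = 5 * 4 * 6 = 120
120 unit cubes


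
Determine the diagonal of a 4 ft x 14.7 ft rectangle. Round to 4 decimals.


Shape: rectangle (diagonal via Pythagoras)
Sides: 4 ft and 14.7 ft
Formula: d = sqrt(l^2 + w^2)
l^2 = 16, w^2 = 216.09
l^2 + w^2 = 232.09
d = sqrt(232.09)
d = 15.2345
15.2345 ft


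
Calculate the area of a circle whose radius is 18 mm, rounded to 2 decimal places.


Shape: circle
Radius r = 18 mm
Formula: A = pi * r^2
r^2 = 18^2 = 324
A = pi * 324
A = 1017.88
1017.88 mm^2


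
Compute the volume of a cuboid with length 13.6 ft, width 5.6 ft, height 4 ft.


Shape: rectangular prism
l = 13.6 ft, w = 5.6 ft, h = 4 ft
Formula: V = l * w * h
V = 13.6 * 5.6 * 4
V = 76.16 * 4
V = 304.64
304.64 ft^3


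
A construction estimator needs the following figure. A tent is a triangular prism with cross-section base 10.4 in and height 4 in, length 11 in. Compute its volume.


Shape: triangular prism
Triangle base = 10.4 in, triangle height = 4 in, prism length L = 11 in
Formula: V = (1/2 * b * h_tri) * L
Cross-section area = 0.5 * 10.4 * 4 = 20.8
V = 20.8 * 11
V = 228.8
228.8 in^3


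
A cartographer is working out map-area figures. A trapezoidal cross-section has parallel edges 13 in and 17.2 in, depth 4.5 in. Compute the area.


Shape: trapezoid
Parallel sides a = 13 in, b = 17.2 in; Height h = 4.5 in
Formula: A = (a + b) * h / 2
a + b = 13 + 17.2 = 30.2
A = 30.2 * 4.5 / 2
A = 135.9 / 2
A = 67.95
67.95 in^2


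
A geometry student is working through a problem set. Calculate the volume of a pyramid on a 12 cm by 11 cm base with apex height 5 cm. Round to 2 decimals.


Shape: rectangular pyramid
Base: 12 cm x 11 cm, Height h = 5 cm
Formula: V = (1/3) * base_area * h
base_area = 12 * 11 = 132
base_area * h = 132 * 5 = 660
V = 660 / 3
V = 220
220 cm^3


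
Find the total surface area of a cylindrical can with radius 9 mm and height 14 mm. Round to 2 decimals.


Shape: closed cylinder
Radius r = 9 mm, Height h = 14 mm
Formula: SA = 2*pi*r^2 + 2*pi*r*h = 2*pi*r*(r + h)
r + h = 23
2 * r * (r + h) = 2 * 9 * 23 = 414
SA = 414 * pi
SA = 1300.62
1300.62 mm^2


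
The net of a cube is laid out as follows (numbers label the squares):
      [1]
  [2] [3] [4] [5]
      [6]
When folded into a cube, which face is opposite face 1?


Net: cross layout. Take square 3 as the base (bottom).
Fold the four squares in the horizontal row up around 3: 2 -> left, 4 -> right, 5 wraps to the top.
Fold 1 and 6 up from 3: 1 -> back, 6 -> front.
Opposite pairs are therefore: (1, 6), (2, 4), (3, 5).
Face 1 is opposite face 6.
face 6


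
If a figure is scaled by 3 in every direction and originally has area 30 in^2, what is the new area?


Linear scale factor k = 3
Original area = 30 in^2
Rule: under a linear scaling by k, areas scale by k^2.
k^2 = 3^2 = 9
New area = 30 * 9
New area = 270
270 in^2


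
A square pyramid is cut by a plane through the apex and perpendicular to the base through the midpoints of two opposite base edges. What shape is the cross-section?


Solid: square pyramid
Cutting plane: through the apex and perpendicular to the base through the midpoints of two opposite base edges
Visualize the intersection of the plane with the solid's surface.
The boundary of the cut region is a isosceles triangle.
isosceles triangle


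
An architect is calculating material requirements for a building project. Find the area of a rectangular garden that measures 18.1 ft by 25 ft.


Shape: rectangle
Length l = 18.1 ft, Width w = 25 ft
Formula: A = l * w
A = 18.1 * 25
A = 452.5
452.5 ft^2


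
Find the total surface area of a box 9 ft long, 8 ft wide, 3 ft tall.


Shape: rectangular prism
l = 9 ft, w = 8 ft, h = 3 ft
Formula: SA = 2(lw + lh + wh)
lw = 72, lh = 27, wh = 24
lw + lh + wh = 123
SA = 2 * 123
SA = 246
246 ft^2


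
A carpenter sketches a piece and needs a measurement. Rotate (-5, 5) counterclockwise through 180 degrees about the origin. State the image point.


Transformation: rotation about the origin
Original point: (-5, 5)
Rule for 180 deg: (x, y) -> (-x, -y)
Apply: (-5, 5) -> (5, -5)
(5, -5)


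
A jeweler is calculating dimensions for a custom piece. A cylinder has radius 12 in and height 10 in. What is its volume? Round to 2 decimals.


Shape: cylinder
Radius r = 12 in, Height h = 10 in
Formula: V = pi * r^2 * h
r^2 = 144
V = pi * 144 * 10
V = 1440 * pi
V = 4523.89
4523.89 in^3


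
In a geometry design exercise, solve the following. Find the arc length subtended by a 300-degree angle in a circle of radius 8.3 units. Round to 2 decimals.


Shape: circular arc
Radius r = 8.3 units, Angle = 300 degrees
Formula: L = (angle/360) * 2 * pi * r
2 * pi * r = 16.6 * pi
L = (300/360) * 16.6 * pi
L = 13.833333 * pi
L = 43.46
43.46 units


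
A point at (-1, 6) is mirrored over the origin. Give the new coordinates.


Transformation: reflection
Original point: (-1, 6)
Rule for reflection through the origin: (x, y) -> (-x, -y)
Apply: (-1, 6) -> (1, -6)
(1, -6)


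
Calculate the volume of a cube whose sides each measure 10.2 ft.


Shape: cube
Side s = 10.2 ft
Formula: V = s^3
V = 10.2 * 10.2 * 10.2
V = 104.04 * 10.2
V = 1061.208
1061.208 ft^3


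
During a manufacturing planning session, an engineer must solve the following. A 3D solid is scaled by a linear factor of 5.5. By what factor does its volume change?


Linear scale factor k = 5.5
Rule: under a linear scaling by k, volumes scale by k^3.
k^3 = 5.5 * 5.5 * 5.5
k^3 = 30.25 * 5.5
k^3 = 166.375
Volume scales by a factor of 166.375.
166.375 (dimensionless)


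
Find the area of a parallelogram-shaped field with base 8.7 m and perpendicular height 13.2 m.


Shape: parallelogram
Base b = 8.7 m, Height h = 13.2 m
Formula: A = b * h
A = 8.7 * 13.2
A = 114.84
114.84 m^2


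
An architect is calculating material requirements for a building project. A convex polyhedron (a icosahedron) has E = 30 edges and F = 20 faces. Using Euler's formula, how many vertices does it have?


Polyhedron: icosahedron
Euler's formula for convex polyhedra: V - E + F = 2
Given: E = 30 edges and F = 20 faces
Solve for V:
V = 2 + E - F = 2 + 30 - 20 = 12
12 vertices


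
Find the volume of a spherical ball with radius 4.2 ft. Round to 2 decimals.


Shape: sphere
Radius r = 4.2 ft
Formula: V = (4/3) * pi * r^3
r^3 = 74.088
(4/3) * 74.088 = 98.784
V = 98.784 * pi
V = 310.34
310.34 ft^3


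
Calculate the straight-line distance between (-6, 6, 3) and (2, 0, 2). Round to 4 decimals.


3D distance between two points
P1 = (-6, 6, 3), P2 = (2, 0, 2)
Formula: d = sqrt((x2-x1)^2 + (y2-y1)^2 + (z2-z1)^2)
dx = 2 - -6 = 8
dy = 0 - 6 = -6
dz = 2 - 3 = -1
dx^2 + dy^2 + dz^2 = 64 + 36 + 1 = 101
d = sqrt(101)
d = 10.0499
10.0499 units


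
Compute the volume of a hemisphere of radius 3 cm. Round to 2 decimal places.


Shape: hemisphere (half of a sphere)
Radius r = 3 cm
Formula: V = (1/2) * (4/3) * pi * r^3 = (2/3) * pi * r^3
r^3 = 27
(2/3) * 27 = 18
V = 18 * pi
V = 56.55
56.55 cm^3


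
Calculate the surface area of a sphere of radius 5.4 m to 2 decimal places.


Shape: sphere
Radius r = 5.4 m
Formula: SA = 4 * pi * r^2
r^2 = 29.16
SA = 4 * pi * 29.16
SA = 116.64 * pi
SA = 366.44
366.44 m^2


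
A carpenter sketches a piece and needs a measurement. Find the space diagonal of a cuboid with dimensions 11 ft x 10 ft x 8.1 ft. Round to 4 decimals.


Shape: rectangular box (space diagonal)
l = 11 ft, w = 10 ft, h = 8.1 ft
Visualize: the diagonal of the base, then a right triangle with that diagonal and the height.
Formula: d = sqrt(l^2 + w^2 + h^2)
l^2 + w^2 + h^2 = 121 + 100 + 65.61 = 286.61
d = sqrt(286.61)
d = 16.9296
16.9296 ft


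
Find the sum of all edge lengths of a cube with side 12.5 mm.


Shape: cube
Side s = 12.5 mm
A cube has 12 edges, all equal.
Formula: total edge length = 12 * s
Total = 12 * 12.5
Total = 150
150 mm


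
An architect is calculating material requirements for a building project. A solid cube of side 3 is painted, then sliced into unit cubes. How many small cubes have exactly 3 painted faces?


Large cube: 3 x 3 x 3, cut into unit cubes.
Cubes with 3 painted faces are at the corners. A cube always has 8 corners.
Count = 8
8 unit cubes


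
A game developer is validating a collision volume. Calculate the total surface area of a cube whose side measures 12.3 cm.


Shape: cube
Side s = 12.3 cm
A cube has 6 square faces.
Formula: SA = 6 * s^2
s^2 = 151.29
SA = 6 * 151.29
SA = 907.74
907.74 cm^2


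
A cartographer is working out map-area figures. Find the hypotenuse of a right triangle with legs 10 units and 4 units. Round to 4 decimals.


Shape: right triangle
Legs a = 10 units, b = 4 units
Formula: c = sqrt(a^2 + b^2)
a^2 = 100, b^2 = 16
a^2 + b^2 = 116
c = sqrt(116)
c = 10.7703
10.7703 units


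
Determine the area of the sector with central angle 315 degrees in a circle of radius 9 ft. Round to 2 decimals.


Shape: circular sector
Radius r = 9 ft, Angle = 315 degrees
Formula: A = (angle/360) * pi * r^2
r^2 = 81
Fraction of circle = 315/360
A = (315/360) * pi * 81
A = 70.875 * pi
A = 222.66
222.66 ft^2


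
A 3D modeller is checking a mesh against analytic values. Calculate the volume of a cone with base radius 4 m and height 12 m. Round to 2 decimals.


Shape: cone
Radius r = 4 m, Height h = 12 m
Formula: V = (1/3) * pi * r^2 * h
r^2 = 16
pi * r^2 * h = pi * 16 * 12 = 192 * pi
V = 192 * pi / 3
V = 201.06
201.06 m^3


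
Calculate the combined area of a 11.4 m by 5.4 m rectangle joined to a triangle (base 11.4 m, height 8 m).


Composite shape: rectangle + triangle
Rectangle area = 11.4 * 5.4 = 61.56
Triangle area = 0.5 * 11.4 * 8 = 45.6
Total = 61.56 + 45.6
Total = 107.16
107.16 m^2


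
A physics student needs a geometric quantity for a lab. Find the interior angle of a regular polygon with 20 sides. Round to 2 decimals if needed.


Shape: regular icosagon (20 sides)
Formula: interior angle = (n - 2) * 180 / n
(n - 2) = 18
(n - 2) * 180 = 3240
angle = 3240 / 20
angle = 162
162 degrees


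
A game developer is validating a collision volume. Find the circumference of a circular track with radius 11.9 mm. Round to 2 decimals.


Shape: circle
Radius r = 11.9 mm
Formula: C = 2 * pi * r
C = 2 * pi * 11.9
C = 23.8 * pi
C = 74.77
74.77 mm


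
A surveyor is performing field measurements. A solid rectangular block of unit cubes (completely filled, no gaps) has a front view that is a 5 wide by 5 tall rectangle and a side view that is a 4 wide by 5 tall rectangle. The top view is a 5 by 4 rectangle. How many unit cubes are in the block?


Orthographic views of a solid rectangular block:
Front view 5 x 5 -> length = 5, height = 5
Side view 4 x 5 -> width = 4, height = 5 (consistent)
Top view 5 x 4 -> confirms length = 5, width = 4
The block is 5 x 4 x 5.
Total unit cubes = 5 * 4 * 5 = 100
100 unit cubes


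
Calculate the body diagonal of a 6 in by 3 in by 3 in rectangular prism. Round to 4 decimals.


Shape: rectangular box (space diagonal)
l = 6 in, w = 3 in, h = 3 in
Visualize: the diagonal of the base, then a right triangle with that diagonal and the height.
Formula: d = sqrt(l^2 + w^2 + h^2)
l^2 + w^2 + h^2 = 36 + 9 + 9 = 54
d = sqrt(54)
d = 7.3485
7.3485 in


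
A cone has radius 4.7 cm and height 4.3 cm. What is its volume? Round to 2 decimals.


Shape: cone
Radius r = 4.7 cm, Height h = 4.3 cm
Formula: V = (1/3) * pi * r^2 * h
r^2 = 22.09
pi * r^2 * h = pi * 22.09 * 4.3 = 94.987 * pi
V = 94.987 * pi / 3
V = 99.47
99.47 cm^3


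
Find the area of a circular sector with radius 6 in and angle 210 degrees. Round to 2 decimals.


Shape: circular sector
Radius r = 6 in, Angle = 210 degrees
Formula: A = (angle/360) * pi * r^2
r^2 = 36
Fraction of circle = 210/360
A = (210/360) * pi * 36
A = 21 * pi
A = 65.97
65.97 in^2


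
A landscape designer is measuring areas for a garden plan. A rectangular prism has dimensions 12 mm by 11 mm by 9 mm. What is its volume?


Shape: rectangular prism
l = 12 mm, w = 11 mm, h = 9 mm
Formula: V = l * w * h
V = 12 * 11 * 9
V = 132 * 9
V = 1188
1188 mm^3


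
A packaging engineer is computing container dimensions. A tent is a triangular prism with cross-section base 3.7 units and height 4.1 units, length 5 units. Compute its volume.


Shape: triangular prism
Triangle base = 3.7 units, triangle height = 4.1 units, prism length L = 5 units
Formula: V = (1/2 * b * h_tri) * L
Cross-section area = 0.5 * 3.7 * 4.1 = 7.585
V = 7.585 * 5
V = 37.925
37.925 units^3


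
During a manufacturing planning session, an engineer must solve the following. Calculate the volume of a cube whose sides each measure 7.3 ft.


Shape: cube
Side s = 7.3 ft
Formula: V = s^3
V = 7.3 * 7.3 * 7.3
V = 53.29 * 7.3
V = 389.017
389.017 ft^3


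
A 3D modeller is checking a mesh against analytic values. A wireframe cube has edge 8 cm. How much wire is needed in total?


Shape: cube
Side s = 8 cm
A cube has 12 edges, all equal.
Formula: total edge length = 12 * s
Total = 12 * 8
Total = 96
96 cm


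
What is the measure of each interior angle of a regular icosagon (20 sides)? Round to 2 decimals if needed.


Shape: regular icosagon (20 sides)
Formula: interior angle = (n - 2) * 180 / n
(n - 2) = 18
(n - 2) * 180 = 3240
angle = 3240 / 20
angle = 162
162 degrees


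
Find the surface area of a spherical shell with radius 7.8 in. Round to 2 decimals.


Shape: sphere
Radius r = 7.8 in
Formula: SA = 4 * pi * r^2
r^2 = 60.84
SA = 4 * pi * 60.84
SA = 243.36 * pi
SA = 764.54
764.54 in^2


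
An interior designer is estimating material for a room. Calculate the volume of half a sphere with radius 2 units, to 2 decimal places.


Shape: hemisphere (half of a sphere)
Radius r = 2 units
Formula: V = (1/2) * (4/3) * pi * r^3 = (2/3) * pi * r^3
r^3 = 8
(2/3) * 8 = 5.333333
V = 5.333333 * pi
V = 16.76
16.76 units^3


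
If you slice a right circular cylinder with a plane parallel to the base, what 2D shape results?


Solid: right circular cylinder
Cutting plane: parallel to the base
Visualize the intersection of the plane with the solid's surface.
The boundary of the cut region is a circle.
circle


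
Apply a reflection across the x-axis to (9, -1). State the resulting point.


Transformation: reflection
Original point: (9, -1)
Rule for reflection over the x-axis: (x, y) -> (x, -y)
Apply: (9, -1) -> (9, 1)
(9, 1)


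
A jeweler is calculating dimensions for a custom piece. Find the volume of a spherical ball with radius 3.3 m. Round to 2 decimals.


Shape: sphere
Radius r = 3.3 m
Formula: V = (4/3) * pi * r^3
r^3 = 35.937
(4/3) * 35.937 = 47.916
V = 47.916 * pi
V = 150.53
150.53 m^3


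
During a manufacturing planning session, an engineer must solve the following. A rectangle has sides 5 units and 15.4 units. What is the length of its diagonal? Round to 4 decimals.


Shape: rectangle (diagonal via Pythagoras)
Sides: 5 units and 15.4 units
Formula: d = sqrt(l^2 + w^2)
l^2 = 25, w^2 = 237.16
l^2 + w^2 = 262.16
d = sqrt(262.16)
d = 16.1914
16.1914 units


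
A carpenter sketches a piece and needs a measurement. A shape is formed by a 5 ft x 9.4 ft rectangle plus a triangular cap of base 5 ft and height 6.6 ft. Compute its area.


Composite shape: rectangle + triangle
Rectangle area = 5 * 9.4 = 47
Triangle area = 0.5 * 5 * 6.6 = 16.5
Total = 47 + 16.5
Total = 63.5
63.5 ft^2


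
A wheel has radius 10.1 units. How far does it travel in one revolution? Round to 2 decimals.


Shape: circle
Radius r = 10.1 units
Formula: C = 2 * pi * r
C = 2 * pi * 10.1
C = 20.2 * pi
C = 63.46
63.46 units


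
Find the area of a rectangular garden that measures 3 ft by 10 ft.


Shape: rectangle
Length l = 3 ft, Width w = 10 ft
Formula: A = l * w
A = 3 * 10
A = 30
30 ft^2


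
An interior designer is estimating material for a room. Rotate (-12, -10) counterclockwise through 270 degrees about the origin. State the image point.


Transformation: rotation about the origin
Original point: (-12, -10)
Rule for 270 deg counterclockwise: (x, y) -> (y, -x)
Apply: (-12, -10) -> (-10, 12)
(-10, 12)


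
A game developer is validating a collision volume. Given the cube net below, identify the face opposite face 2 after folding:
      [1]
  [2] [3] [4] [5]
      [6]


Net: cross layout. Take square 3 as the base (bottom).
Fold the four squares in the horizontal row up around 3: 2 -> left, 4 -> right, 5 wraps to the top.
Fold 1 and 6 up from 3: 1 -> back, 6 -> front.
Opposite pairs are therefore: (1, 6), (2, 4), (3, 5).
Face 2 is opposite face 4.
face 4


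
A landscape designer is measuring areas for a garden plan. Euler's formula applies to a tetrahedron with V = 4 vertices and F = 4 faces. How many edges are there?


Polyhedron: tetrahedron
Euler's formula for convex polyhedra: V - E + F = 2
Given: V = 4 vertices and F = 4 faces
Solve for E:
E = V + F - 2 = 4 + 4 - 2 = 6
6 edges


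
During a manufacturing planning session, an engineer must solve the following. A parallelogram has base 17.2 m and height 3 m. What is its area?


Shape: parallelogram
Base b = 17.2 m, Height h = 3 m
Formula: A = b * h
A = 17.2 * 3
A = 51.6
51.6 m^2


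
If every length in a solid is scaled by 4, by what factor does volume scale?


Linear scale factor k = 4
Rule: under a linear scaling by k, volumes scale by k^3.
k^3 = 4 * 4 * 4
k^3 = 16 * 4
k^3 = 64
Volume scales by a factor of 64.
64 (dimensionless)


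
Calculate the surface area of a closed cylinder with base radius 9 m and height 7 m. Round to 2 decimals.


Shape: closed cylinder
Radius r = 9 m, Height h = 7 m
Formula: SA = 2*pi*r^2 + 2*pi*r*h = 2*pi*r*(r + h)
r + h = 16
2 * r * (r + h) = 2 * 9 * 16 = 288
SA = 288 * pi
SA = 904.78
904.78 m^2


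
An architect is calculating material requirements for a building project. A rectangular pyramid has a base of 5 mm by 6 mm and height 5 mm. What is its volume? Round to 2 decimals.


Shape: rectangular pyramid
Base: 5 mm x 6 mm, Height h = 5 mm
Formula: V = (1/3) * base_area * h
base_area = 5 * 6 = 30
base_area * h = 30 * 5 = 150
V = 150 / 3
V = 50
50 mm^3
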